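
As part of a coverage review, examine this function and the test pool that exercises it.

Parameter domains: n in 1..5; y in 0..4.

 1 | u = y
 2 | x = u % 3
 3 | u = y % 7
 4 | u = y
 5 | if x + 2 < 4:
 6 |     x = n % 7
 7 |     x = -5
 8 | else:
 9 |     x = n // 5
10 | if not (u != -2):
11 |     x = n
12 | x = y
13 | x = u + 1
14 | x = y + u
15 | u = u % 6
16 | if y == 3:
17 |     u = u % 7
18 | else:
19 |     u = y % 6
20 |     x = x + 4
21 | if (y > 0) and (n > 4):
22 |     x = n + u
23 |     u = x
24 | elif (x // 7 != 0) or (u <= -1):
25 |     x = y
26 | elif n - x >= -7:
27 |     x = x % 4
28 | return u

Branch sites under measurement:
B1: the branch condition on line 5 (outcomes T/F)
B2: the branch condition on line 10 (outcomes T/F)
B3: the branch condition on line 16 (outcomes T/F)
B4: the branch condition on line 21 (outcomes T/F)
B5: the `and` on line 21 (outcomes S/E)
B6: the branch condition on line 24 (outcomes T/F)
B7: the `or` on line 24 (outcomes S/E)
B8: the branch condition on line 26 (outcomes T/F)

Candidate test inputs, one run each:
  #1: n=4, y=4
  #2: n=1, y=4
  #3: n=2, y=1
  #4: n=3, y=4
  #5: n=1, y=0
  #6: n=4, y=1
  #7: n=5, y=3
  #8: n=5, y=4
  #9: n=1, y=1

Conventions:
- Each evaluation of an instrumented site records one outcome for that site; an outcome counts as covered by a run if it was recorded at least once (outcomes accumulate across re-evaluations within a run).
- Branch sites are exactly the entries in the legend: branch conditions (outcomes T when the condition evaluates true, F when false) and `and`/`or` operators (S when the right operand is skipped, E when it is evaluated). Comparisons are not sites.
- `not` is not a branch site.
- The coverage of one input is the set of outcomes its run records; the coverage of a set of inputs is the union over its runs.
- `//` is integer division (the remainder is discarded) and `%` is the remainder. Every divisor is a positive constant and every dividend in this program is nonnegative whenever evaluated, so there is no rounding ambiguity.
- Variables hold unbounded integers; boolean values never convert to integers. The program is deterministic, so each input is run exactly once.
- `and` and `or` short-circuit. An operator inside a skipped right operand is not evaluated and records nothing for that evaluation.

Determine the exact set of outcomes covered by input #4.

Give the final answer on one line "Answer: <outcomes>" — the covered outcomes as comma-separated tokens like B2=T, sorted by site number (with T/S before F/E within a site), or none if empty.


Event log for input #4 (n=3, y=4):
  B1->T, B2->F, B3->F, B5->E, B4->F, B7->S, B6->T
deduplicating events, the covered set is: B1=T, B2=F, B3=F, B4=F, B5=E, B6=T, B7=S
Answer: B1=T, B2=F, B3=F, B4=F, B5=E, B6=T, B7=S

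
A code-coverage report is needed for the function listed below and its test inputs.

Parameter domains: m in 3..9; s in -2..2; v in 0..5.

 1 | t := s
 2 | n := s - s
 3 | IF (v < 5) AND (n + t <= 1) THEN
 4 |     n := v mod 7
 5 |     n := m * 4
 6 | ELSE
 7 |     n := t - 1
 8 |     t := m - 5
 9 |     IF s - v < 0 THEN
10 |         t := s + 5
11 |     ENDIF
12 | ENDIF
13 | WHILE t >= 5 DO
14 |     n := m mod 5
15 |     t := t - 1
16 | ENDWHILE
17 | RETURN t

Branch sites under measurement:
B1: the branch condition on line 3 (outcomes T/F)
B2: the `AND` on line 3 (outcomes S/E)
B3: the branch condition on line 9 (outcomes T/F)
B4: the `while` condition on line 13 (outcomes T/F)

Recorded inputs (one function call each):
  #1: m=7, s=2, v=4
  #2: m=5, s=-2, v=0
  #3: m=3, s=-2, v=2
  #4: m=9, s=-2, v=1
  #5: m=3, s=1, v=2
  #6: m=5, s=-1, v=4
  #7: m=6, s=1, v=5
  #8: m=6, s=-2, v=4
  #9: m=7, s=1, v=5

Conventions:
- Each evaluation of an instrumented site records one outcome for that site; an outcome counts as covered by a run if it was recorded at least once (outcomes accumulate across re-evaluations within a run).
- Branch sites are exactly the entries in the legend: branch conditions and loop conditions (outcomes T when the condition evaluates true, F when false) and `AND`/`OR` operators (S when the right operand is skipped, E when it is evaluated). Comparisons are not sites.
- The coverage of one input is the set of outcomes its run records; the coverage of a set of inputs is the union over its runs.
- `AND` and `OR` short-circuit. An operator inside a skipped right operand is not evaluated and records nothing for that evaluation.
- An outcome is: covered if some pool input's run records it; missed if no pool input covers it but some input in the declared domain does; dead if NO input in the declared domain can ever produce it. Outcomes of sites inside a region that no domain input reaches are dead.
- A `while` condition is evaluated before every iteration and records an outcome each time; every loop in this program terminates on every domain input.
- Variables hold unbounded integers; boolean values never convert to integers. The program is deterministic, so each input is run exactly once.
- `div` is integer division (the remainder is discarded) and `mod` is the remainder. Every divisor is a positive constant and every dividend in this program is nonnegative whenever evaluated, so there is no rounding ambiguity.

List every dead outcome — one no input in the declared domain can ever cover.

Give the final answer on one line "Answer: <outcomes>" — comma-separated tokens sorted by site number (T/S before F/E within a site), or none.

running all 210 domain inputs and tallying outcomes:
  reachable outcomes have witnesses, e.g. B1=T (e.g. m=3, s=-2, v=0), B1=F (e.g. m=3, s=-2, v=5), B2=S (e.g. m=3, s=-2, v=5), B2=E (e.g. m=3, s=-2, v=0)

Answer: none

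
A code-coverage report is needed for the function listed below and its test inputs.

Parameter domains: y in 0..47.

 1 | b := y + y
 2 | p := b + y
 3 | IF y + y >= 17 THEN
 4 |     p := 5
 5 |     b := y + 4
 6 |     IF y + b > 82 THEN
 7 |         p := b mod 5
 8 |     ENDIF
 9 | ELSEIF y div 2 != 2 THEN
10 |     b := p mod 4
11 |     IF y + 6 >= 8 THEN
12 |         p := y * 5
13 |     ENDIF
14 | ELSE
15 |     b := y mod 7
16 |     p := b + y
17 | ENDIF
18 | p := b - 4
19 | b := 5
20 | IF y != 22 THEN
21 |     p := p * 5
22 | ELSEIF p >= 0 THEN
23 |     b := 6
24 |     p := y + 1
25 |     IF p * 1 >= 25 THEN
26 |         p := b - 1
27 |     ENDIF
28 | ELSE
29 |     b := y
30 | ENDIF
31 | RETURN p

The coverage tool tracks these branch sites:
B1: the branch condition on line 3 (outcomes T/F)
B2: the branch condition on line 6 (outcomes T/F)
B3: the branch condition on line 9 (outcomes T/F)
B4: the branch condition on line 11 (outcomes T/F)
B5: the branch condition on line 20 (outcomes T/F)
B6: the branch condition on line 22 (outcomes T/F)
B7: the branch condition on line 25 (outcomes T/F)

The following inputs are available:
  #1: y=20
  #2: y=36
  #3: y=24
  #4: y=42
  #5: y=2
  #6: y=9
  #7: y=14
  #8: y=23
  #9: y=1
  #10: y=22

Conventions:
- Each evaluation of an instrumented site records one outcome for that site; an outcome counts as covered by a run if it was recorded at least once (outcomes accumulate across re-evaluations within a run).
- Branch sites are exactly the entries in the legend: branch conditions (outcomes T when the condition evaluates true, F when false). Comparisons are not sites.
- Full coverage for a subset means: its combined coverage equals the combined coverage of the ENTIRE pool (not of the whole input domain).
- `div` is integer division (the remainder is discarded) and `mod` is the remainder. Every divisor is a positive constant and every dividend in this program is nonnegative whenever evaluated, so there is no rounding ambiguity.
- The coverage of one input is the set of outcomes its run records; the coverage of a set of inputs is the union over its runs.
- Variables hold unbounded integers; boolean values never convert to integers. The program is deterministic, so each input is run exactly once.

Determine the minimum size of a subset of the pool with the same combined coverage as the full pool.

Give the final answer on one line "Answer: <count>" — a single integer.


run #1 (y=20) records B1=T, B2=F, B5=T
run #2 (y=36) records B1=T, B2=F, B5=T
run #3 (y=24) records B1=T, B2=F, B5=T
run #4 (y=42) records B1=T, B2=T, B5=T
run #5 (y=2) records B1=F, B3=T, B4=T, B5=T
run #6 (y=9) records B1=T, B2=F, B5=T
run #7 (y=14) records B1=T, B2=F, B5=T
run #8 (y=23) records B1=T, B2=F, B5=T
run #9 (y=1) records B1=F, B3=T, B4=F, B5=T
run #10 (y=22) records B1=T, B2=F, B5=F, B6=T, B7=F
together the pool reaches 11 outcomes: B1=T, B1=F, B2=T, B2=F, B3=T, B4=T, B4=F, B5=T, B5=F, B6=T, B7=F
every size-1 subset falls short of the 11 outcomes (best: 5/11)
every size-2 subset falls short of the 11 outcomes (best: 9/11)
every size-3 subset falls short of the 11 outcomes (best: 10/11)
the canonical winner is {4, 5, 9, 10}: size 4, full 11-outcome coverage, earliest index list among size-4 covers
Answer: 4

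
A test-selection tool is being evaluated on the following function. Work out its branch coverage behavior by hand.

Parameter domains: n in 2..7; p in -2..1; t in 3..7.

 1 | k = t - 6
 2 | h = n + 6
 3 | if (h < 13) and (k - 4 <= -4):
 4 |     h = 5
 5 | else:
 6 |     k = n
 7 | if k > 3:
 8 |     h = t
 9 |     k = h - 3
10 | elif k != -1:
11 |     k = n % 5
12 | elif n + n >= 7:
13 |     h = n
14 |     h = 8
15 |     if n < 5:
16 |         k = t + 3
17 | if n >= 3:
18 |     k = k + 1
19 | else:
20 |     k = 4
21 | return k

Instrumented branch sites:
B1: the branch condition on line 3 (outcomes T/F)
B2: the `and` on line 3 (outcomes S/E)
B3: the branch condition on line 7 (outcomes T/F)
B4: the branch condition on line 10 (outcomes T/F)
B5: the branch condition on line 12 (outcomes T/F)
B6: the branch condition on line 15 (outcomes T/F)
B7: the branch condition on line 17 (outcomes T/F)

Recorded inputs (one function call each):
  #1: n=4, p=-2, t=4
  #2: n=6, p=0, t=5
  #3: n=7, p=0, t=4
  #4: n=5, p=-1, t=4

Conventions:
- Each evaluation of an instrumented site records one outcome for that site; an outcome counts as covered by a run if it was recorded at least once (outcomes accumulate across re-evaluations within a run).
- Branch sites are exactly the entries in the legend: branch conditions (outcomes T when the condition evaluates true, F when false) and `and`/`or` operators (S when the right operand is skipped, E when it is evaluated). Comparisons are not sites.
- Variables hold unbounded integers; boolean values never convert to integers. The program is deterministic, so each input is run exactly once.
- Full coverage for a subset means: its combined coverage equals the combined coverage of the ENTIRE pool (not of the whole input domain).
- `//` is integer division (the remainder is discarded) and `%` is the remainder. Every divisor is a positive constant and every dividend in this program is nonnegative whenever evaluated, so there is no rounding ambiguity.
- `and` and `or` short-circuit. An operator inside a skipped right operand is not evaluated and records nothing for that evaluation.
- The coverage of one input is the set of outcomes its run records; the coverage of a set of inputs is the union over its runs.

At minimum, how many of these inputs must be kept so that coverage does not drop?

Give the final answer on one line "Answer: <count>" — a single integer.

test 1 (n=4, p=-2, t=4) fires B2->E, B1->T, B3->F, B4->T, B7->T; hits B1=T, B2=E, B3=F, B4=T, B7=T
test 2 (n=6, p=0, t=5) fires B2->E, B1->T, B3->F, B4->F, B5->T, B6->F, B7->T; hits B1=T, B2=E, B3=F, B4=F, B5=T, B6=F, B7=T
test 3 (n=7, p=0, t=4) fires B2->S, B1->F, B3->T, B7->T; hits B1=F, B2=S, B3=T, B7=T
test 4 (n=5, p=-1, t=4) fires B2->E, B1->T, B3->F, B4->T, B7->T; hits B1=T, B2=E, B3=F, B4=T, B7=T
union over all inputs: B1=T, B1=F, B2=S, B2=E, B3=T, B3=F, B4=T, B4=F, B5=T, B6=F, B7=T (11 outcomes)
no size-1 subset reaches all 11 outcomes (best union: 7/11)
no size-2 subset reaches all 11 outcomes (best union: 10/11)
the canonical winner is {1, 2, 3}: size 3, full 11-outcome coverage, earliest index list among size-3 covers

Answer: 3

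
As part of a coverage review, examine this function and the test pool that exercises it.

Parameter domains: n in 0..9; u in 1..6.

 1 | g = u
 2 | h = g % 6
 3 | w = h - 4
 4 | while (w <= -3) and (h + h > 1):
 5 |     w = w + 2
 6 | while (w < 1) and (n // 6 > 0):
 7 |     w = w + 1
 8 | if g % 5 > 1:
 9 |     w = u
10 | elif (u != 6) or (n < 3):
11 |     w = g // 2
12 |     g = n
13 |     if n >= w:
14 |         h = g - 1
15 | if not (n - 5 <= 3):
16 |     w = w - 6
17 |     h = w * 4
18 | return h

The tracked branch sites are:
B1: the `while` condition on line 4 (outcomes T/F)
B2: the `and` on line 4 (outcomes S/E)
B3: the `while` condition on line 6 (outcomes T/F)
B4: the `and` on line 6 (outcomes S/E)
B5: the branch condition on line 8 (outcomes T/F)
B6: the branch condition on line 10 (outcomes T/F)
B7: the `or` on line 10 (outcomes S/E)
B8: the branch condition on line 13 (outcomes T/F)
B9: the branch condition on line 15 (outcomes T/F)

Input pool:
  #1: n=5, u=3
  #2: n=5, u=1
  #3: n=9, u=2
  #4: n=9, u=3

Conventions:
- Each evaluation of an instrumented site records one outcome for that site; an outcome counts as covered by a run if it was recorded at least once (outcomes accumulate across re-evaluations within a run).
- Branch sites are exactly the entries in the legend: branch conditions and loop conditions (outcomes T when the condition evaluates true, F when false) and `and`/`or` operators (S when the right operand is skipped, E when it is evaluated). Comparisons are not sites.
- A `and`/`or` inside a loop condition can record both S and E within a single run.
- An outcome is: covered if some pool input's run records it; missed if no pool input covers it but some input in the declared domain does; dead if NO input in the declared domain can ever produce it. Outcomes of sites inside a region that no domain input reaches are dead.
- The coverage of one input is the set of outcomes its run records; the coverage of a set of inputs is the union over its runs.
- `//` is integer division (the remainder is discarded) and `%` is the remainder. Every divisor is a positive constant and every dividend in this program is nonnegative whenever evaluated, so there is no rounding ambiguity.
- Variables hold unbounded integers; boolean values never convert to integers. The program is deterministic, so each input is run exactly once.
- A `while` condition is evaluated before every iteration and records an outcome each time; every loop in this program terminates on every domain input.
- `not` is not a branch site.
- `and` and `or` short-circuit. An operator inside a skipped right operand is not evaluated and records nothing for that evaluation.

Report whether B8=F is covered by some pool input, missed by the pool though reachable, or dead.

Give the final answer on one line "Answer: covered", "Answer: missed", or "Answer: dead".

no pool input records B8=F
but domain input (n=0, u=5) does record it -> reachable, so missed

Answer: missed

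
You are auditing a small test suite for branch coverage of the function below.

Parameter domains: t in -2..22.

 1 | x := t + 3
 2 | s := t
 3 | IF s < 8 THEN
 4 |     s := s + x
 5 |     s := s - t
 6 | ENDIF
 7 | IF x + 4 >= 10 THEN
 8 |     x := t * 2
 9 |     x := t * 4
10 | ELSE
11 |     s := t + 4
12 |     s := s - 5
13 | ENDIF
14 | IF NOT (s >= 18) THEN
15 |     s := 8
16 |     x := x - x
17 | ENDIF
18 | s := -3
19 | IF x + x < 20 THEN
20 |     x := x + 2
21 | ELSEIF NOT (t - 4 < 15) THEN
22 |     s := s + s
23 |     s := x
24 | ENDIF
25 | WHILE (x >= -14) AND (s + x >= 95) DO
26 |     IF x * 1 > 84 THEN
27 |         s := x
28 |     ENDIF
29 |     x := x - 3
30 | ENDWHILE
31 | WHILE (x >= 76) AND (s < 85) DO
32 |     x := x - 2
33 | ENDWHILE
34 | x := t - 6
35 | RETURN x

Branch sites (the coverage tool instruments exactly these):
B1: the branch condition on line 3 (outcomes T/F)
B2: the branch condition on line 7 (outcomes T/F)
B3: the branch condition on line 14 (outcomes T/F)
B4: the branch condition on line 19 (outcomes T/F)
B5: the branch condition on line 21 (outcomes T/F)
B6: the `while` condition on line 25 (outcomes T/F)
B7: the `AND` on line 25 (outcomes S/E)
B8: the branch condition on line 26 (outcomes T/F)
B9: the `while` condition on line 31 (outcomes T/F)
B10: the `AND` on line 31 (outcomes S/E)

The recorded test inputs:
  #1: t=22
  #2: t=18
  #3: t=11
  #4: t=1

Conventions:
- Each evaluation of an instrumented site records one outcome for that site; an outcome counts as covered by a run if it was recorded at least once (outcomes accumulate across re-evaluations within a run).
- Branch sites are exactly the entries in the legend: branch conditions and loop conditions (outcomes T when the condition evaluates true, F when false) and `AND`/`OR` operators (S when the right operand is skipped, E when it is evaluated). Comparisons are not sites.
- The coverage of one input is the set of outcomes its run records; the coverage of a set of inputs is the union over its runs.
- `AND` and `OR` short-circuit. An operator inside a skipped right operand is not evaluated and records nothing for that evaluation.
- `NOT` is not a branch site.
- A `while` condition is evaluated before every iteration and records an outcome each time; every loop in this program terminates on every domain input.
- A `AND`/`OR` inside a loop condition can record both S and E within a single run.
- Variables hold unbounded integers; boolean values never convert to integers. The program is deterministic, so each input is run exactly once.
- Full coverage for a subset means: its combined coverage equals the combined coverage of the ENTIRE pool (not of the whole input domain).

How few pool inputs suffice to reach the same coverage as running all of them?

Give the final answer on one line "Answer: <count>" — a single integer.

input #1, t=22: events B1->F, B2->T, B3->F, B4->F, B5->T, B7->E, B6->T, B8->T, B7->E, B6->T, B8->T, B7->E, B6->T, B8->F, ...; outcomes B1=F, B2=T, B3=F, B4=F, B5=T, B6=T, B6=F, B7=E, B8=T, B8=F, B9=F, B10=S
input #2, t=18: events B1->F, B2->T, B3->F, B4->F, B5->F, B7->E, B6->F, B10->S, B9->F; outcomes B1=F, B2=T, B3=F, B4=F, B5=F, B6=F, B7=E, B9=F, B10=S
input #3, t=11: events B1->F, B2->T, B3->T, B4->T, B7->E, B6->F, B10->S, B9->F; outcomes B1=F, B2=T, B3=T, B4=T, B6=F, B7=E, B9=F, B10=S
input #4, t=1: events B1->T, B2->F, B3->T, B4->T, B7->E, B6->F, B10->S, B9->F; outcomes B1=T, B2=F, B3=T, B4=T, B6=F, B7=E, B9=F, B10=S
the full pool covers 17 outcomes: B1=T, B1=F, B2=T, B2=F, B3=T, B3=F, B4=T, B4=F, B5=T, B5=F, B6=T, B6=F, B7=E, B8=T, B8=F, B9=F, B10=S
checked all size-1 subsets: none covers 17 outcomes (max 12/17)
checked all size-2 subsets: none covers 17 outcomes (max 16/17)
inputs {1, 2, 4} (size 3) cover everything; no size-3 subset with a lexicographically smaller index list covers all 17

Answer: 3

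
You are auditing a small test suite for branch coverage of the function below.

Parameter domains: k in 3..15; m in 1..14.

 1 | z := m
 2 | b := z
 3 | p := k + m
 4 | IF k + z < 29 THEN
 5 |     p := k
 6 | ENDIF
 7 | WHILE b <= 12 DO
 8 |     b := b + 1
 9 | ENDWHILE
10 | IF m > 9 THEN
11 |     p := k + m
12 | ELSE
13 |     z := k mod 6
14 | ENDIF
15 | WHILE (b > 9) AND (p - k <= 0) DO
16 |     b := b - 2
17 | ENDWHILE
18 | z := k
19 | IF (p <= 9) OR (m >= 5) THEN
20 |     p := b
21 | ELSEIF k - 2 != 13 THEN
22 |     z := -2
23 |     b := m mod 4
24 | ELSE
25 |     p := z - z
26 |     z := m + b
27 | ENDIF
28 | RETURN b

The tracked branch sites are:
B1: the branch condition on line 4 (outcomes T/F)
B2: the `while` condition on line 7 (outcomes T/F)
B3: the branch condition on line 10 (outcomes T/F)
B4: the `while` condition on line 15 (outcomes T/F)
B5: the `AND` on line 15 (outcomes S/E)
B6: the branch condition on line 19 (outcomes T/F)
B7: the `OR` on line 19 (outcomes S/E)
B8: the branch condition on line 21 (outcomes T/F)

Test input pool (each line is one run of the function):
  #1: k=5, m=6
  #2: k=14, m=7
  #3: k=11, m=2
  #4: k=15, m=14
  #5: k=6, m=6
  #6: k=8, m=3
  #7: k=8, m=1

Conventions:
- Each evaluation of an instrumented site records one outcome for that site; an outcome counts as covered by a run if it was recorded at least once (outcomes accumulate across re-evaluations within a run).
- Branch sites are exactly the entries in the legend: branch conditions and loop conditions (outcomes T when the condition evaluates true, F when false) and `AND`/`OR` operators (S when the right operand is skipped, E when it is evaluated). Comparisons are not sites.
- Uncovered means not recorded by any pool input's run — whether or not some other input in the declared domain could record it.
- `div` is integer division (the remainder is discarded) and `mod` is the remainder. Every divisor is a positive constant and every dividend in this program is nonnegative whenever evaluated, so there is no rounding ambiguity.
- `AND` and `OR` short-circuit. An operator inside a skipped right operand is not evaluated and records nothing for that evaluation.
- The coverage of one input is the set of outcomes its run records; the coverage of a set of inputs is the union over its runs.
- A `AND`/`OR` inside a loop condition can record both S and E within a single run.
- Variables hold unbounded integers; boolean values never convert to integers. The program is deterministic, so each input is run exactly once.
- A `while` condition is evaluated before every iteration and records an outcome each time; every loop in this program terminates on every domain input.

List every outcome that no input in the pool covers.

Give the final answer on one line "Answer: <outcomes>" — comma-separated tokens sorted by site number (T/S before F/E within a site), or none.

run #1 (k=5, m=6) records B1=T, B2=T, B2=F, B3=F, B4=T, B4=F, B5=S, B5=E, B6=T, B7=S
run #2 (k=14, m=7) records B1=T, B2=T, B2=F, B3=F, B4=T, B4=F, B5=S, B5=E, B6=T, B7=E
run #3 (k=11, m=2) records B1=T, B2=T, B2=F, B3=F, B4=T, B4=F, B5=S, B5=E, B6=F, B7=E, B8=T
run #4 (k=15, m=14) records B1=F, B2=F, B3=T, B4=F, B5=E, B6=T, B7=E
run #5 (k=6, m=6) records B1=T, B2=T, B2=F, B3=F, B4=T, B4=F, B5=S, B5=E, B6=T, B7=S
run #6 (k=8, m=3) records B1=T, B2=T, B2=F, B3=F, B4=T, B4=F, B5=S, B5=E, B6=T, B7=S
run #7 (k=8, m=1) records B1=T, B2=T, B2=F, B3=F, B4=T, B4=F, B5=S, B5=E, B6=T, B7=S
union over the pool: B1=T, B1=F, B2=T, B2=F, B3=T, B3=F, B4=T, B4=F, B5=S, B5=E, B6=T, B6=F, B7=S, B7=E, B8=T
uncovered (1 of 16): B8=F

Answer: B8=F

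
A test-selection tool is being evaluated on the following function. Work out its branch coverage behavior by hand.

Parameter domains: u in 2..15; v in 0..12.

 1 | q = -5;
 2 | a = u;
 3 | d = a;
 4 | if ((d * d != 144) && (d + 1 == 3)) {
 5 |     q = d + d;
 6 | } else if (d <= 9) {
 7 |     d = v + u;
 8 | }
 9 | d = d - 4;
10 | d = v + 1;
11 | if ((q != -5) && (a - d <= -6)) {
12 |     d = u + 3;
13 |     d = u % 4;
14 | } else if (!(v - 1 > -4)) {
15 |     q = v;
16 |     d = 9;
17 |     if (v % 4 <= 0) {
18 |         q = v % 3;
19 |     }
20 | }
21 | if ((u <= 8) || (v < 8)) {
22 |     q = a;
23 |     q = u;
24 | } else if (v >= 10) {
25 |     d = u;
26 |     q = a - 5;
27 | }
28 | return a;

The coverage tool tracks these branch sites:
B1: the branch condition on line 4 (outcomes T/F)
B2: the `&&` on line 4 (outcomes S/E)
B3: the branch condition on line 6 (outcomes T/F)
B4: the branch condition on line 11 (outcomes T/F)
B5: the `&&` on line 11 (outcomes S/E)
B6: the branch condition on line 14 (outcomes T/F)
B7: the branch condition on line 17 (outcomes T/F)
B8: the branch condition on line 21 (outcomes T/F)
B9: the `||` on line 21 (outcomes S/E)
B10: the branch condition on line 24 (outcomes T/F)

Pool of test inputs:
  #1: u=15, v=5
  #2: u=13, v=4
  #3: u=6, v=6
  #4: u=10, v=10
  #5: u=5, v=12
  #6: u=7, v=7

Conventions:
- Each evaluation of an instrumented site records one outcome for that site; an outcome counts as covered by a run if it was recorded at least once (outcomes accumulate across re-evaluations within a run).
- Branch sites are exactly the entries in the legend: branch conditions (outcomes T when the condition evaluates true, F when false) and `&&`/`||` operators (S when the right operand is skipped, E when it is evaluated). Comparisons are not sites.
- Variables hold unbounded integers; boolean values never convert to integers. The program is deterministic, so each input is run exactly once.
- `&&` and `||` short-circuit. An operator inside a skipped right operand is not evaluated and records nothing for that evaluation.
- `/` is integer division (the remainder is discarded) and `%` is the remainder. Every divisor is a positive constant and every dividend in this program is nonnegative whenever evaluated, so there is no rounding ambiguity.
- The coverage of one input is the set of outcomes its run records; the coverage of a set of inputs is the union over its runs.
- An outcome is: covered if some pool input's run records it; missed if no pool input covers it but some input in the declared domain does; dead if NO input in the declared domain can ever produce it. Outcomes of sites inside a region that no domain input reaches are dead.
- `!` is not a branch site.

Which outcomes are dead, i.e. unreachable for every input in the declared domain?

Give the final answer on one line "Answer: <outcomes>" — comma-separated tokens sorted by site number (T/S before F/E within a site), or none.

running all 182 domain inputs and tallying outcomes:
  B6=T: no domain input ever produces it -> dead
  B7=T: no domain input ever produces it -> dead
  B7=F: no domain input ever produces it -> dead
  reachable outcomes have witnesses, e.g. B1=T (e.g. u=2, v=0), B1=F (e.g. u=3, v=0), B2=S (e.g. u=12, v=0), B2=E (e.g. u=2, v=0)

Answer: B6=T, B7=T, B7=F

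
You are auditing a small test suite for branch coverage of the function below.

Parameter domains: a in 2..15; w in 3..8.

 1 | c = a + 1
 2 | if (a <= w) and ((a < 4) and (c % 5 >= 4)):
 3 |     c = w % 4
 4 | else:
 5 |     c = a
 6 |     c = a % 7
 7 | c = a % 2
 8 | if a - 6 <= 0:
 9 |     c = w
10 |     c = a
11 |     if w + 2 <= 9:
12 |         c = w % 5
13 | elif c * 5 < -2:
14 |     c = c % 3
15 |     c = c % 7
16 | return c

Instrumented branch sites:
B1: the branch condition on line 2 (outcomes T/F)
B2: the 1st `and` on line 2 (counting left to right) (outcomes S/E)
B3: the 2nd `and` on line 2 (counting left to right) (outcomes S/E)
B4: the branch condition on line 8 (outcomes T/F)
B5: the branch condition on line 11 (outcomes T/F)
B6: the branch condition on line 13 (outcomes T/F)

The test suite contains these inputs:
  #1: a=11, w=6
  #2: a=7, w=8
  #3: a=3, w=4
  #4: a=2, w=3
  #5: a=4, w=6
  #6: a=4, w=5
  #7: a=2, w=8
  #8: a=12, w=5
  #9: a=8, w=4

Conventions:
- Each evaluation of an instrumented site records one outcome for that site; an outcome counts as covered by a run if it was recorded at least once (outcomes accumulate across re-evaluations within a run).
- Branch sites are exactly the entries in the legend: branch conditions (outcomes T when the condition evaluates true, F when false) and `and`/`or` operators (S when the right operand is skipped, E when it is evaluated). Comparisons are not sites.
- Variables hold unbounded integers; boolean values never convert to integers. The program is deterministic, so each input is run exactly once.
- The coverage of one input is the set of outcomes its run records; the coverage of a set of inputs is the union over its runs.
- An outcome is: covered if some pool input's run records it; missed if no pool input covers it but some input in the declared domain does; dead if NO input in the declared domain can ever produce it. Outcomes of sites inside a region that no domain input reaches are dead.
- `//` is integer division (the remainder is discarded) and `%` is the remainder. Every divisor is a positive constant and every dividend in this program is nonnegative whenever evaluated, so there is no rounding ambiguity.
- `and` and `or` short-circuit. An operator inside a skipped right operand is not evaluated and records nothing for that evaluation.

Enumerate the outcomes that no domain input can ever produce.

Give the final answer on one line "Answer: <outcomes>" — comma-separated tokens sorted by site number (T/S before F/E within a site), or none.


exhaustive pass over the 84-input domain:
  B6=T: zero occurrences over every domain input -> dead
  reachable outcomes have witnesses, e.g. B1=T (e.g. a=3, w=3), B1=F (e.g. a=2, w=3), B2=S (e.g. a=4, w=3), B2=E (e.g. a=2, w=3)
Answer: B6=T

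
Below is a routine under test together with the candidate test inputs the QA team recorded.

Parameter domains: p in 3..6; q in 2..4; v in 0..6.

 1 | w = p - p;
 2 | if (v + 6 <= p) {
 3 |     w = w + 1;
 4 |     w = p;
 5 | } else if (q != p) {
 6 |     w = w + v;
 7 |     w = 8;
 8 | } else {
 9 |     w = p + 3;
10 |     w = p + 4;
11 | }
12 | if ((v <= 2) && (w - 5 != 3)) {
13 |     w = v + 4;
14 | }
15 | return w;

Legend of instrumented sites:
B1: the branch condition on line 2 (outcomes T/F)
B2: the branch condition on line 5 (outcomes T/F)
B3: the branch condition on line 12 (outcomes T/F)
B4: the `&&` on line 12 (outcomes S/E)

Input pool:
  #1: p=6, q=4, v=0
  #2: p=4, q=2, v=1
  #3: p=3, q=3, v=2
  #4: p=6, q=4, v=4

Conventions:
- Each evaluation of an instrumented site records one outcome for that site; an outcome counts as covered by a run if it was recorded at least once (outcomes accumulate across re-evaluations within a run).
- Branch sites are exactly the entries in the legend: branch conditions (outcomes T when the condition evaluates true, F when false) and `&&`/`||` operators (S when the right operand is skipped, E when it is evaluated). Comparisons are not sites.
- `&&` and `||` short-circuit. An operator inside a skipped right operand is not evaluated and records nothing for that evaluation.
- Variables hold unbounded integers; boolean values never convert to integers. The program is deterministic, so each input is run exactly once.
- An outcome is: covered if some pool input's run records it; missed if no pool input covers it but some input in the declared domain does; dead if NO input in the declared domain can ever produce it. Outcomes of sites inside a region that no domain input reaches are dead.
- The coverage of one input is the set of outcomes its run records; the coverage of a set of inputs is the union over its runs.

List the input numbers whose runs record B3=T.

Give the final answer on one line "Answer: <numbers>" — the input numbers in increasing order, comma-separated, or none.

input #1 (p=6, q=4, v=0): covers B3=T
input #2 (p=4, q=2, v=1): misses B3=T
input #3 (p=3, q=3, v=2): covers B3=T
input #4 (p=6, q=4, v=4): misses B3=T

Answer: 1, 3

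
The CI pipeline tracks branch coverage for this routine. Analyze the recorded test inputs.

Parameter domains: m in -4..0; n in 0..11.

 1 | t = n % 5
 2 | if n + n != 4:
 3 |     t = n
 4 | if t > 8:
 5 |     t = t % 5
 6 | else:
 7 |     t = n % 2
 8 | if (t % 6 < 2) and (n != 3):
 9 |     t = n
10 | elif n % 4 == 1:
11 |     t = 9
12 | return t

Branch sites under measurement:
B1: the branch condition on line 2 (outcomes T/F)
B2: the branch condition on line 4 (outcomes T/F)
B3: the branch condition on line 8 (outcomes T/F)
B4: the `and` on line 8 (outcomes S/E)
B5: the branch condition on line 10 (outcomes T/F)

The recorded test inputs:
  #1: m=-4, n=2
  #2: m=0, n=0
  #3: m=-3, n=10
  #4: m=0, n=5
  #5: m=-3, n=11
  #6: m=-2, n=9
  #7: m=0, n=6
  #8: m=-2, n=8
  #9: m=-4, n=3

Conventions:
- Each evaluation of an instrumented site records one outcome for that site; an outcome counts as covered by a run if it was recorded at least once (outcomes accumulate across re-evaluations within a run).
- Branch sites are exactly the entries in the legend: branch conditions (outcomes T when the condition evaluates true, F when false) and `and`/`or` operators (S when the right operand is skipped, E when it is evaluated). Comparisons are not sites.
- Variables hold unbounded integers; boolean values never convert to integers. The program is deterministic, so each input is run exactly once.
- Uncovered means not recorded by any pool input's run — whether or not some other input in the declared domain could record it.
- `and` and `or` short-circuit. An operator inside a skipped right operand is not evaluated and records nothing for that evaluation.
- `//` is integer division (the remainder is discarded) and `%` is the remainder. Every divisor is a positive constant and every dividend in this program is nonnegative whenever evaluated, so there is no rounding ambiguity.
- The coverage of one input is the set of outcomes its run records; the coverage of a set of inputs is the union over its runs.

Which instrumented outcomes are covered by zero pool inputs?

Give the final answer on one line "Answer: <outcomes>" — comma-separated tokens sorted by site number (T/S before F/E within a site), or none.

input #1, m=-4, n=2: outcomes B1=F, B2=F, B3=T, B4=E
input #2, m=0, n=0: outcomes B1=T, B2=F, B3=T, B4=E
input #3, m=-3, n=10: outcomes B1=T, B2=T, B3=T, B4=E
input #4, m=0, n=5: outcomes B1=T, B2=F, B3=T, B4=E
input #5, m=-3, n=11: outcomes B1=T, B2=T, B3=T, B4=E
input #6, m=-2, n=9: outcomes B1=T, B2=T, B3=F, B4=S, B5=T
input #7, m=0, n=6: outcomes B1=T, B2=F, B3=T, B4=E
input #8, m=-2, n=8: outcomes B1=T, B2=F, B3=T, B4=E
input #9, m=-4, n=3: outcomes B1=T, B2=F, B3=F, B4=E, B5=F
union over the pool: B1=T, B1=F, B2=T, B2=F, B3=T, B3=F, B4=S, B4=E, B5=T, B5=F
uncovered (0 of 10): none

Answer: none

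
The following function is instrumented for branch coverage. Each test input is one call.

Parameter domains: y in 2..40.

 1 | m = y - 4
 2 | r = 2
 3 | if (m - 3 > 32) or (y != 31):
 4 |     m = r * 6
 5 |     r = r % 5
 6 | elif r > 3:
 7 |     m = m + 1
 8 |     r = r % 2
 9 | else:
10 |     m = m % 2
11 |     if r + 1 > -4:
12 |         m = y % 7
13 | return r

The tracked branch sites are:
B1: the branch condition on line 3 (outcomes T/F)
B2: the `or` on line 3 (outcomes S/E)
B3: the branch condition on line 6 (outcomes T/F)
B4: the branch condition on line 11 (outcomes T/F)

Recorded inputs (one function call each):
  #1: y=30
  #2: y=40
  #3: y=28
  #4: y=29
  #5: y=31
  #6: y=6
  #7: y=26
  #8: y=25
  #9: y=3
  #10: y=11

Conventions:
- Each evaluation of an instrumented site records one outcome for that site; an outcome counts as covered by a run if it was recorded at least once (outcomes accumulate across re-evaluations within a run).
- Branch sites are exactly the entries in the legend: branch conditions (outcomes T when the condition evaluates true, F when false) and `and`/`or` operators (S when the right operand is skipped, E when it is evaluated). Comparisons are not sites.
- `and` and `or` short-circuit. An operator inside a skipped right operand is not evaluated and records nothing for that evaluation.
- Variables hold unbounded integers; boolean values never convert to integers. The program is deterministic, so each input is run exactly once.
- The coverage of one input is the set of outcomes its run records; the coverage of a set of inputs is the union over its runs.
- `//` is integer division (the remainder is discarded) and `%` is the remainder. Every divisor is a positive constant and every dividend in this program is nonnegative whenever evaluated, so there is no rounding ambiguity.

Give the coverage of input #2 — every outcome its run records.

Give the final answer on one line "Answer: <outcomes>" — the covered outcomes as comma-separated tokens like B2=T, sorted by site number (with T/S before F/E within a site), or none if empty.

Event log for input #2 (y=40):
  B2->S, B1->T
as a set, this run covers: B1=T, B2=S

Answer: B1=T, B2=S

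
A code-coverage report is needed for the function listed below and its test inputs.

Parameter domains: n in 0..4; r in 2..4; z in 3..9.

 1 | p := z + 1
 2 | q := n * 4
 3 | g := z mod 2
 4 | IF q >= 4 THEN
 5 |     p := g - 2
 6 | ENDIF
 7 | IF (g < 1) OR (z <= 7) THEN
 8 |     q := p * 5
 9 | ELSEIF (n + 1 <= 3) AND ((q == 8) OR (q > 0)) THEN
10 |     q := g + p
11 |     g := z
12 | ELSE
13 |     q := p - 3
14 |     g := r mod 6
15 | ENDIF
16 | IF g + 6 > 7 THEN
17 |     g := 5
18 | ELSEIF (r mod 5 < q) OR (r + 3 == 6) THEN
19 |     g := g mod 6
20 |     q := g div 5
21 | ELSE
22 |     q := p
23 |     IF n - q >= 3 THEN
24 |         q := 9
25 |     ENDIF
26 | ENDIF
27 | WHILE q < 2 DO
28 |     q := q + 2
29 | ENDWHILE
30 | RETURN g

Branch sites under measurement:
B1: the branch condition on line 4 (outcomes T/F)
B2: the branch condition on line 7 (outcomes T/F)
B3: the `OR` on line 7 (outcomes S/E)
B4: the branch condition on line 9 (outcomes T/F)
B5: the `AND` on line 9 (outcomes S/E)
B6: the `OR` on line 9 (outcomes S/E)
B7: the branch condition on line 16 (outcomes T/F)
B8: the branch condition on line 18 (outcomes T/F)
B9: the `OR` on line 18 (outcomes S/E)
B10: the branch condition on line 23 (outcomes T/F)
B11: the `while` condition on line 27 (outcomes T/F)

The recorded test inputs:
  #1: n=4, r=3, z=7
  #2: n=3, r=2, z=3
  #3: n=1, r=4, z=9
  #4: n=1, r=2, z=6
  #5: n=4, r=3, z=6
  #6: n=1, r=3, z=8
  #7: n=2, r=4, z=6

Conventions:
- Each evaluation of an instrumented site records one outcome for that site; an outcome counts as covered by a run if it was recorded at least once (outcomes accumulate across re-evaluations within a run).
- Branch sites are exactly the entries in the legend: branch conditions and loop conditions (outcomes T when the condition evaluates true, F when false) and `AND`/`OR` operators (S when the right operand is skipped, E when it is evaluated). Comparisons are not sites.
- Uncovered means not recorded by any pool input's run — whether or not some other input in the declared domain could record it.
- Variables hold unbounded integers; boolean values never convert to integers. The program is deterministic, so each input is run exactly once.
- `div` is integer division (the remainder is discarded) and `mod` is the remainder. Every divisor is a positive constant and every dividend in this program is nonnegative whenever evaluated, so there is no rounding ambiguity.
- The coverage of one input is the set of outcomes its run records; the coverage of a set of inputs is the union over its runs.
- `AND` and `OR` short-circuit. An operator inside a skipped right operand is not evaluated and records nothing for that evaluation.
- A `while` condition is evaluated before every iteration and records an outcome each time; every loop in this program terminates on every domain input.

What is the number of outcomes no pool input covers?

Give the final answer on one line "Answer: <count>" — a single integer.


test 1 (n=4, r=3, z=7) fires B1->T, B3->E, B2->T, B7->F, B9->E, B8->T, B11->T, B11->F; hits B1=T, B2=T, B3=E, B7=F, B8=T, B9=E, B11=T, B11=F
test 2 (n=3, r=2, z=3) fires B1->T, B3->E, B2->T, B7->F, B9->E, B8->F, B10->T, B11->F; hits B1=T, B2=T, B3=E, B7=F, B8=F, B9=E, B10=T, B11=F
test 3 (n=1, r=4, z=9) fires B1->T, B3->E, B2->F, B5->E, B6->E, B4->T, B7->T, B11->T, B11->F; hits B1=T, B2=F, B3=E, B4=T, B5=E, B6=E, B7=T, B11=T, B11=F
test 4 (n=1, r=2, z=6) fires B1->T, B3->S, B2->T, B7->F, B9->E, B8->F, B10->T, B11->F; hits B1=T, B2=T, B3=S, B7=F, B8=F, B9=E, B10=T, B11=F
test 5 (n=4, r=3, z=6) fires B1->T, B3->S, B2->T, B7->F, B9->E, B8->T, B11->T, B11->F; hits B1=T, B2=T, B3=S, B7=F, B8=T, B9=E, B11=T, B11=F
test 6 (n=1, r=3, z=8) fires B1->T, B3->S, B2->T, B7->F, B9->E, B8->T, B11->T, B11->F; hits B1=T, B2=T, B3=S, B7=F, B8=T, B9=E, B11=T, B11=F
test 7 (n=2, r=4, z=6) fires B1->T, B3->S, B2->T, B7->F, B9->E, B8->F, B10->T, B11->F; hits B1=T, B2=T, B3=S, B7=F, B8=F, B9=E, B10=T, B11=F
union over the pool: B1=T, B2=T, B2=F, B3=S, B3=E, B4=T, B5=E, B6=E, B7=T, B7=F, B8=T, B8=F, B9=E, B10=T, B11=T, B11=F
uncovered (6 of 22): B1=F, B4=F, B5=S, B6=S, B9=S, B10=F
Answer: 6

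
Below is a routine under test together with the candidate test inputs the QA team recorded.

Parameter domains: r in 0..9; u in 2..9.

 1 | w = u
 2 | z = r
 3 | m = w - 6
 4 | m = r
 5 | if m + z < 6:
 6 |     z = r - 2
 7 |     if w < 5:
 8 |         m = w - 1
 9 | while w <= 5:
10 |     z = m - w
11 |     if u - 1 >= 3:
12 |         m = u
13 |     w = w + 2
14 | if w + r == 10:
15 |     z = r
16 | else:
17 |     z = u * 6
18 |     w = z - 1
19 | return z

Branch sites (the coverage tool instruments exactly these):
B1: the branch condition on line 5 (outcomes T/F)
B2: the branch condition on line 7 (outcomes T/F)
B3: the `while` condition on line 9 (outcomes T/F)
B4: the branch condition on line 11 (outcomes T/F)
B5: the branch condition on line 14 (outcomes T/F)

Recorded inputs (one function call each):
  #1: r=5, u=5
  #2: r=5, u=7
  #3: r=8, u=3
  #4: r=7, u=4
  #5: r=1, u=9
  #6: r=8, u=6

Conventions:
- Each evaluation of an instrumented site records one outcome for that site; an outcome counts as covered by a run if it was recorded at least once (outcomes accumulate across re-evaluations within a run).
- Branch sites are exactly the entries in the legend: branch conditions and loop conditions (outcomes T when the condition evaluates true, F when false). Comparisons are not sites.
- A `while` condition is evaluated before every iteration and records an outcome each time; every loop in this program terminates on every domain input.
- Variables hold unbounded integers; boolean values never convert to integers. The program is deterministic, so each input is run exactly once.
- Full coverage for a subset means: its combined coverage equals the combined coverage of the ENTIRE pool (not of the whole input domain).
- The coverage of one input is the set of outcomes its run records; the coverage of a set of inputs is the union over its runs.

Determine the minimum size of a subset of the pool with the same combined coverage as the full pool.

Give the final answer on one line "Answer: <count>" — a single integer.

#1 (r=5, u=5) -> B1->F, B3->T, B4->T, B3->F, B5->F; covered: B1=F, B3=T, B3=F, B4=T, B5=F
#2 (r=5, u=7) -> B1->F, B3->F, B5->F; covered: B1=F, B3=F, B5=F
#3 (r=8, u=3) -> B1->F, B3->T, B4->F, B3->T, B4->F, B3->F, B5->F; covered: B1=F, B3=T, B3=F, B4=F, B5=F
#4 (r=7, u=4) -> B1->F, B3->T, B4->T, B3->F, B5->F; covered: B1=F, B3=T, B3=F, B4=T, B5=F
#5 (r=1, u=9) -> B1->T, B2->F, B3->F, B5->T; covered: B1=T, B2=F, B3=F, B5=T
#6 (r=8, u=6) -> B1->F, B3->F, B5->F; covered: B1=F, B3=F, B5=F
the full pool covers 9 outcomes: B1=T, B1=F, B2=F, B3=T, B3=F, B4=T, B4=F, B5=T, B5=F
no size-1 subset reaches all 9 outcomes (best union: 5/9)
no size-2 subset reaches all 9 outcomes (best union: 8/9)
the canonical winner is {1, 3, 5}: size 3, full 9-outcome coverage, earliest index list among size-3 covers

Answer: 3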